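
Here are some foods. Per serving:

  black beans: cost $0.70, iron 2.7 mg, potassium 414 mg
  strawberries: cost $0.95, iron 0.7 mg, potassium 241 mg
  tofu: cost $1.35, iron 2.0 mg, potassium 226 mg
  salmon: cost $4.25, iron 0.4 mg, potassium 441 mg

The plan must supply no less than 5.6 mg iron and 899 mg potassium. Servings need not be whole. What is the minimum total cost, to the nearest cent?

black beans only: max(5.6/2.7, 899/414) = 2.171 servings → $1.52.
strawberries only: max(5.6/0.7, 899/241) = 8 servings → $7.60.
tofu only: max(5.6/2.0, 899/226) = 3.978 servings → $5.37.
salmon only: max(5.6/0.4, 899/441) = 14 servings → $59.50.
black beans + strawberries with both tight: 1.996 servings and 0.3017 servings → $1.68.
black beans + tofu: intersection lies outside the first quadrant.
black beans + salmon with both tight: 2.058 servings and 0.1062 servings → $1.89.
strawberries + tofu with both tight: 1.644 servings and 2.225 servings → $4.57.
strawberries + salmon: intersection lies outside the first quadrant.
tofu + salmon with both tight: 2.665 servings and 0.6726 servings → $6.46.
The minimum over all feasible corners is $1.52.

$1.52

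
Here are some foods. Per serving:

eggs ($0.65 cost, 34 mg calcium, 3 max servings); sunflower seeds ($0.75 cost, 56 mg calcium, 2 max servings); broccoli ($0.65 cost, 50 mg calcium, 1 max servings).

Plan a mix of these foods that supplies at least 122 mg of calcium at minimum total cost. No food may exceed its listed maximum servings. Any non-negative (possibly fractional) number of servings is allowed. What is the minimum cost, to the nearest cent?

Cost per mg of calcium: broccoli $0.0130, sunflower seeds $0.0134, eggs $0.0191.
Take 1 serving of broccoli: +50.0 mg calcium for $0.65 (total $0.65, still need 72.0 mg).
Take 1.286 servings of sunflower seeds: +72.0 mg calcium for $0.96 (total $1.61, still need 0.0 mg).
Greedy by cheapest-per-mg is optimal for a single linear constraint, so the minimum cost is $1.61.

$1.61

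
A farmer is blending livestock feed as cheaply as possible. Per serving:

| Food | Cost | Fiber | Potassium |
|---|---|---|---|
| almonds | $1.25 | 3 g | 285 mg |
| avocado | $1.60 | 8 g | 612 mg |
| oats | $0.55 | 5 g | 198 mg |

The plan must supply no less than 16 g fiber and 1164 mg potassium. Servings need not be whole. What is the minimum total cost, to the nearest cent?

At the optimum either one food covers both requirements or two foods hit both targets exactly; no other combination can be cheaper.
almonds only: max(16/3, 1164/285) = 5.333 servings → $6.67.
avocado only: max(16/8, 1164/612) = 2 servings → $3.20.
oats only: max(16/5, 1164/198) = 5.879 servings → $3.23.
almonds + avocado: the both-tight solution has a negative serving — not a feasible corner.
almonds + oats with both tight: 3.191 servings and 1.285 servings → $4.70.
avocado + oats with both tight: 1.797 servings and 0.3252 servings → $3.05.
So the least-cost plan costs $3.05.

$3.05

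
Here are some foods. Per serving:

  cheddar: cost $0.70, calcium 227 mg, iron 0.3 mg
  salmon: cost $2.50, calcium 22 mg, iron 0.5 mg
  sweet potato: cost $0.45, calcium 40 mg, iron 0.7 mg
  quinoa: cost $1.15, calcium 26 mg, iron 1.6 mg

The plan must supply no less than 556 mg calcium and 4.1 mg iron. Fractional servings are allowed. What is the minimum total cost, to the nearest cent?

For a min-cost LP with two ≥-constraints, a basic feasible solution has at most two positive variables.
cheddar only: max(556/227, 4.1/0.3) = 13.67 servings → $9.57.
salmon only: max(556/22, 4.1/0.5) = 25.27 servings → $63.18.
sweet potato only: max(556/40, 4.1/0.7) = 13.9 servings → $6.25.
quinoa only: max(556/26, 4.1/1.6) = 21.38 servings → $24.59.
cheddar + salmon with both tight: 1.757 servings and 7.146 servings → $19.09.
cheddar + sweet potato with both tight: 1.533 servings and 5.2 servings → $3.41.
cheddar + quinoa with both tight: 2.203 servings and 2.149 servings → $4.01.
salmon + sweet potato: the both-tight solution has a negative serving — not a feasible corner.
salmon + quinoa: intersection lies outside the first quadrant.
sweet potato + quinoa: the both-tight solution has a negative serving — not a feasible corner.
The minimum over all feasible corners is $3.41.

$3.41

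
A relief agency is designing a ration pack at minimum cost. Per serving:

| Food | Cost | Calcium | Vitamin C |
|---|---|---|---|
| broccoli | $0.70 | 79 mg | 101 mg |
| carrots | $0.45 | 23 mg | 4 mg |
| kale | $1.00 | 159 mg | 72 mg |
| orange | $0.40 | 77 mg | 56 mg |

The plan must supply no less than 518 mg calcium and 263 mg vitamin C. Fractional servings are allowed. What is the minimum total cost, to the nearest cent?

With two linear requirements the optimum uses one or two foods; enumerate the corners.
broccoli only: max(518/79, 263/101) = 6.557 servings → $4.59.
carrots only: max(518/23, 263/4) = 65.75 servings → $29.59.
kale only: max(518/159, 263/72) = 3.653 servings → $3.65.
orange only: max(518/77, 263/56) = 6.727 servings → $2.69.
broccoli + carrots with both tight: 1.982 servings and 15.72 servings → $8.46.
broccoli + kale with both tight: 0.4359 servings and 3.041 servings → $3.35.
broccoli + orange with both targets exact would need a negative amount; discard.
carrots + kale with both targets exact would need a negative amount; discard.
carrots + orange with both tight: 8.936 servings and 4.058 servings → $5.64.
kale + orange with both tight: 2.606 servings and 1.346 servings → $3.14.
So the least-cost plan costs $2.69.

$2.69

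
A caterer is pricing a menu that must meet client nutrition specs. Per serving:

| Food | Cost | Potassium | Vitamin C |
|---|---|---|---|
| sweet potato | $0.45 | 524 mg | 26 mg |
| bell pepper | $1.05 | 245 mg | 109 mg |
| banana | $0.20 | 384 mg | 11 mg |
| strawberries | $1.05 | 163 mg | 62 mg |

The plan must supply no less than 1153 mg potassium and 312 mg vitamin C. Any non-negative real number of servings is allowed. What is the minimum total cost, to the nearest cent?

$3.12

With two linear requirements the optimum uses one or two foods; enumerate the corners.
sweet potato only: max(1153/524, 312/26) = 12 servings → $5.40.
bell pepper only: max(1153/245, 312/109) = 4.706 servings → $4.94.
banana only: max(1153/384, 312/11) = 28.36 servings → $5.67.
strawberries only: max(1153/163, 312/62) = 7.074 servings → $7.43.
sweet potato + bell pepper with both tight: 0.9703 servings and 2.631 servings → $3.20.
sweet potato + banana: intersection lies outside the first quadrant.
sweet potato + strawberries with both tight: 0.7303 servings and 4.726 servings → $5.29.
bell pepper + banana with both tight: 2.736 servings and 1.257 servings → $3.12.
bell pepper + strawberries with both targets exact would need a negative amount; discard.
banana + strawberries with both tight: 0.9371 servings and 4.866 servings → $5.30.
The minimum over all feasible corners is $3.12.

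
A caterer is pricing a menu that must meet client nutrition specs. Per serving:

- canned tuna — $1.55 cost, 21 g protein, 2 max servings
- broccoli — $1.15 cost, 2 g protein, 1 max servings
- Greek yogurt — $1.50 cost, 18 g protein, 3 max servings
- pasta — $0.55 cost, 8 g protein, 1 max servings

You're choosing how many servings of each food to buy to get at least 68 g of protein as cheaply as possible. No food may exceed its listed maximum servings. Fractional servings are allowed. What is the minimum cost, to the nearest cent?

$5.15

Cost per g of protein: pasta $0.0688, canned tuna $0.0738, Greek yogurt $0.0833, broccoli $0.5750.
Take 1 serving of pasta: +8.0 g protein for $0.55 (total $0.55, still need 60.0 g).
Take 2 servings of canned tuna: +42.0 g protein for $3.10 (total $3.65, still need 18.0 g).
Take 1 serving of Greek yogurt: +18.0 g protein for $1.50 (total $5.15, still need 0.0 g).
Filling from the cheapest source first is optimal under one linear minimum: $5.15.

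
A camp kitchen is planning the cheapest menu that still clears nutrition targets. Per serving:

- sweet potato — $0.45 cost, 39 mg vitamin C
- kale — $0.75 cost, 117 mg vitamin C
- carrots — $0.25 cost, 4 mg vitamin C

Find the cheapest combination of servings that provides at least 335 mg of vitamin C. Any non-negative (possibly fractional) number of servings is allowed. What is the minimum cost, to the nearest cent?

$2.15

Cost per mg of vitamin C: kale $0.0064, sweet potato $0.0115, carrots $0.0625.
With no serving limits, use only kale: 335 mg / 117 mg = 2.863 servings × $0.75 = $2.15.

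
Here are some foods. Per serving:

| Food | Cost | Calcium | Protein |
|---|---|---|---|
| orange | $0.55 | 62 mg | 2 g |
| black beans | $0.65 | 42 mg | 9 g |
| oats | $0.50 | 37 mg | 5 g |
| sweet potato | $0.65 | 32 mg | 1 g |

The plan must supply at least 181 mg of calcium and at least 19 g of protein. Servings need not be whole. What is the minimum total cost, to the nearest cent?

orange only: max(181/62, 19/2) = 9.5 servings → $5.22.
black beans only: max(181/42, 19/9) = 4.31 servings → $2.80.
oats only: max(181/37, 19/5) = 4.892 servings → $2.45.
sweet potato only: max(181/32, 19/1) = 19 servings → $12.35.
orange + black beans with both tight: 1.753 servings and 1.722 servings → $2.08.
orange + oats with both tight: 0.8559 servings and 3.458 servings → $2.20.
orange + sweet potato with both targets exact would need a negative amount; discard.
black beans + oats: the both-tight solution has a negative serving — not a feasible corner.
black beans + sweet potato with both tight: 1.736 servings and 3.378 servings → $3.32.
oats + sweet potato with both tight: 3.472 servings and 1.642 servings → $2.80.
So the least-cost plan costs $2.08.

$2.08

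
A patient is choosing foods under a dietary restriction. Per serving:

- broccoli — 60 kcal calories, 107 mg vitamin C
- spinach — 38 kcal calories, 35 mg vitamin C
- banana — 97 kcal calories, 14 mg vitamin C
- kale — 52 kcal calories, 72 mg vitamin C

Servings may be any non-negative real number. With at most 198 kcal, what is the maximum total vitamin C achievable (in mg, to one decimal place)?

Vitamin C per kcal: broccoli 1.783, kale 1.385, spinach 0.9211, banana 0.1443.
With no serving limits, spend the whole calories allowance on broccoli: 198 kcal / 60 kcal × 107 mg = 353.1 mg.

353.1 mg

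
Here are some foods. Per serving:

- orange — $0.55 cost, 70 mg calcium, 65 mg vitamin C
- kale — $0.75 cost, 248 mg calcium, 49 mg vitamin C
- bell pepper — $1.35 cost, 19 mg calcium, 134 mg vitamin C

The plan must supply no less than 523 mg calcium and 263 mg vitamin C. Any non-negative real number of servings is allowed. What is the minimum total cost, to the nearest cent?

orange only: max(523/70, 263/65) = 7.471 servings → $4.11.
kale only: max(523/248, 263/49) = 5.367 servings → $4.03.
bell pepper only: max(523/19, 263/134) = 27.53 servings → $37.16.
orange + kale with both tight: 3.12 servings and 1.228 servings → $2.64.
orange + bell pepper: the both-tight solution has a negative serving — not a feasible corner.
kale + bell pepper with both tight: 2.015 servings and 1.226 servings → $3.17.
Cheapest feasible corner: $2.64.

$2.64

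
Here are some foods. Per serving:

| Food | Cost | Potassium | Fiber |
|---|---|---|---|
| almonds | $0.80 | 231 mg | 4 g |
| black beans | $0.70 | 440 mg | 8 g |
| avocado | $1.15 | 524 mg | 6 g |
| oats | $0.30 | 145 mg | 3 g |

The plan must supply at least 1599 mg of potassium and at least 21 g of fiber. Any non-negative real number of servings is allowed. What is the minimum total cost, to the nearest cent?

almonds only: max(1599/231, 21/4) = 6.922 servings → $5.54.
black beans only: max(1599/440, 21/8) = 3.634 servings → $2.54.
avocado only: max(1599/524, 21/6) = 3.5 servings → $4.03.
oats only: max(1599/145, 21/3) = 11.03 servings → $3.31.
almonds + black beans with both targets exact would need a negative amount; discard.
almonds + avocado with both tight: 1.986 servings and 2.176 servings → $4.09.
almonds + oats with both targets exact would need a negative amount; discard.
black beans + avocado with both tight: 0.9085 servings and 2.289 servings → $3.27.
black beans + oats: the both-tight solution has a negative serving — not a feasible corner.
avocado + oats with both tight: 2.496 servings and 2.009 servings → $3.47.
Cheapest feasible corner: $2.54.

$2.54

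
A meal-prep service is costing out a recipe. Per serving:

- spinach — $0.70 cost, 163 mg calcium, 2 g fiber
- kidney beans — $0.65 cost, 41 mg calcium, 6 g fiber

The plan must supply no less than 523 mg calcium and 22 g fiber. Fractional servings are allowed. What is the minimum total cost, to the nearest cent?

A basic optimal solution has at most two foods positive. Try each food alone and each pair with both targets met exactly.
spinach only: max(523/163, 22/2) = 11 servings → $7.70.
kidney beans only: max(523/41, 22/6) = 12.76 servings → $8.29.
spinach + kidney beans with both tight: 2.496 servings and 2.835 servings → $3.59.
Cheapest feasible corner: $3.59.

$3.59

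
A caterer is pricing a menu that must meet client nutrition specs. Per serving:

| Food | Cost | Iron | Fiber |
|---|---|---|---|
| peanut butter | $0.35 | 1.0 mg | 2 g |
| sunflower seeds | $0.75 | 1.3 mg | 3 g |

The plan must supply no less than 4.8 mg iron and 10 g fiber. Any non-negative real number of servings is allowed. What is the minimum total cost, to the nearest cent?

Compare the cost at each extreme point of the feasible region.
peanut butter only: max(4.8/1.0, 10/2) = 5 servings → $1.75.
sunflower seeds only: max(4.8/1.3, 10/3) = 3.692 servings → $2.77.
peanut butter + sunflower seeds with both tight: 3.5 servings and 1 serving → $1.98.
The minimum over all feasible corners is $1.75.

$1.75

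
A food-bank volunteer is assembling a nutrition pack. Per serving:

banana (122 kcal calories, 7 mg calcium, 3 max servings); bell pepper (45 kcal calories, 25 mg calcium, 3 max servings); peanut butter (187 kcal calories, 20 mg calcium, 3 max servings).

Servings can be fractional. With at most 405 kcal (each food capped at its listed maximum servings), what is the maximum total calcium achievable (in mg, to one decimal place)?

103.9 mg

Calcium per kcal: bell pepper 0.5556, peanut butter 0.107, banana 0.05738.
Take 3 servings of bell pepper: uses 135 kcal, +75.0 mg calcium (running total 75.0 mg).
Take 1.444 servings of peanut butter: uses 270 kcal, +28.9 mg calcium (running total 103.9 mg).
Filling greedily by calcium-per-kcal is optimal for one linear limit, giving 103.9 mg.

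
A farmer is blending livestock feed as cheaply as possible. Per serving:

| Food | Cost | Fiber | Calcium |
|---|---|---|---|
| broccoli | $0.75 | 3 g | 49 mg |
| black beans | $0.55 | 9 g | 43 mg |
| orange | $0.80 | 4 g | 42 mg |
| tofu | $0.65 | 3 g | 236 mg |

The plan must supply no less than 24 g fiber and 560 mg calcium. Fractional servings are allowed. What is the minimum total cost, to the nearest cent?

$2.40

Check every corner: each single food scaled to meet both minima, and each pair solved so both constraints bind.
broccoli only: max(24/3, 560/49) = 11.43 servings → $8.57.
black beans only: max(24/9, 560/43) = 13.02 servings → $7.16.
orange only: max(24/4, 560/42) = 13.33 servings → $10.67.
tofu only: max(24/3, 560/236) = 8 servings → $5.20.
broccoli + black beans: the both-tight solution has a negative serving — not a feasible corner.
broccoli + orange with both targets exact would need a negative amount; discard.
broccoli + tofu with both tight: 7.102 servings and 0.8984 servings → $5.91.
black beans + orange: the both-tight solution has a negative serving — not a feasible corner.
black beans + tofu with both tight: 1.997 servings and 2.009 servings → $2.40.
orange + tofu with both tight: 4.87 servings and 1.506 servings → $4.88.
So the least-cost plan costs $2.40.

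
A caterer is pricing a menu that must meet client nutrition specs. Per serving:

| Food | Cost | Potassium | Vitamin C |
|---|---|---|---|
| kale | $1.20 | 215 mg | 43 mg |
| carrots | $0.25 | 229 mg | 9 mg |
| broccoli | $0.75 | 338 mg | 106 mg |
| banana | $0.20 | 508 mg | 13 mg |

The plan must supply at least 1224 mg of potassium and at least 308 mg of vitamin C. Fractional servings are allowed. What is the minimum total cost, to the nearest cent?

Minimising a linear cost over {potassium ≥ 1224, vitamin C ≥ 308, servings ≥ 0} — the optimum is at a vertex, using one or two foods.
kale only: max(1224/215, 308/43) = 7.163 servings → $8.60.
carrots only: max(1224/229, 308/9) = 34.22 servings → $8.56.
broccoli only: max(1224/338, 308/106) = 3.621 servings → $2.72.
banana only: max(1224/508, 308/13) = 23.69 servings → $4.74.
kale + carrots: the both-tight solution has a negative serving — not a feasible corner.
kale + broccoli with both tight: 3.106 servings and 1.646 servings → $4.96.
kale + banana: intersection lies outside the first quadrant.
carrots + broccoli with both tight: 1.208 servings and 2.803 servings → $2.40.
carrots + banana with both targets exact would need a negative amount; discard.
broccoli + banana with both tight: 2.842 servings and 0.5185 servings → $2.24.
So the least-cost plan costs $2.24.

$2.24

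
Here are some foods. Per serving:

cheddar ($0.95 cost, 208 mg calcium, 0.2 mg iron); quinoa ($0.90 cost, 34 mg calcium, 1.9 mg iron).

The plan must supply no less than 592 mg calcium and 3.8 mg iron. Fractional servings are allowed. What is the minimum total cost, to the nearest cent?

$3.99

At the optimum either one food covers both requirements or two foods hit both targets exactly; no other combination can be cheaper.
cheddar only: max(592/208, 3.8/0.2) = 19 servings → $18.05.
quinoa only: max(592/34, 3.8/1.9) = 17.41 servings → $15.67.
cheddar + quinoa with both tight: 2.563 servings and 1.73 servings → $3.99.
The minimum over all feasible corners is $3.99.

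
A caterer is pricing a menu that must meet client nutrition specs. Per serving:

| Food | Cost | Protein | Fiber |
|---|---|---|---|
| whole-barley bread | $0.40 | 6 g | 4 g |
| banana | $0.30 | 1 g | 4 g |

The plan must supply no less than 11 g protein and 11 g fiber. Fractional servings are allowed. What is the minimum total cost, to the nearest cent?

At the optimum either one food covers both requirements or two foods hit both targets exactly; no other combination can be cheaper.
whole-barley bread only: max(11/6, 11/4) = 2.75 servings → $1.10.
banana only: max(11/1, 11/4) = 11 servings → $3.30.
whole-barley bread + banana with both tight: 1.65 servings and 1.1 servings → $0.99.
Cheapest feasible corner: $0.99.

$0.99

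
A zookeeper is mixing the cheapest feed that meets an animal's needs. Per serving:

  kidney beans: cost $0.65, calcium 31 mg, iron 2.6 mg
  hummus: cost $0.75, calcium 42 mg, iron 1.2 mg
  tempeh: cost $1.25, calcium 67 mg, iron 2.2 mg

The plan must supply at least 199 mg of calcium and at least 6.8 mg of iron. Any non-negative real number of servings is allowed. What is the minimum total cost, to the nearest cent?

For a min-cost LP with two ≥-constraints, a basic feasible solution has at most two positive variables.
kidney beans only: max(199/31, 6.8/2.6) = 6.419 servings → $4.17.
hummus only: max(199/42, 6.8/1.2) = 5.667 servings → $4.25.
tempeh only: max(199/67, 6.8/2.2) = 3.091 servings → $3.86.
kidney beans + hummus with both tight: 0.65 servings and 4.258 servings → $3.62.
kidney beans + tempeh with both tight: 0.1679 servings and 2.892 servings → $3.72.
hummus + tempeh: the both-tight solution has a negative serving — not a feasible corner.
Cheapest feasible corner: $3.62.

$3.62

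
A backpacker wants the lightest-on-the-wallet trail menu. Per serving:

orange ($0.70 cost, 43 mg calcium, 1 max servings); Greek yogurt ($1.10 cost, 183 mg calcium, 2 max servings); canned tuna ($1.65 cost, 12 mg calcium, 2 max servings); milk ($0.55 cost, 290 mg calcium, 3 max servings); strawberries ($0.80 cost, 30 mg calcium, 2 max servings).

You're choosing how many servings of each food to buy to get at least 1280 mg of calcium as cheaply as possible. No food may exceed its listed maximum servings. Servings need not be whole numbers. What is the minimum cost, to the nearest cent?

Cost per mg of calcium: milk $0.0019, Greek yogurt $0.0060, orange $0.0163, strawberries $0.0267, canned tuna $0.1375.
Take 3 servings of milk: +870.0 mg calcium for $1.65 (total $1.65, still need 410.0 mg).
Take 2 servings of Greek yogurt: +366.0 mg calcium for $2.20 (total $3.85, still need 44.0 mg).
Take 1 serving of orange: +43.0 mg calcium for $0.70 (total $4.55, still need 1.0 mg).
Take 0.03333 servings of strawberries: +1.0 mg calcium for $0.03 (total $4.58, still need 0.0 mg).
Greedy by cheapest-per-mg is optimal for a single linear constraint, so the minimum cost is $4.58.

$4.58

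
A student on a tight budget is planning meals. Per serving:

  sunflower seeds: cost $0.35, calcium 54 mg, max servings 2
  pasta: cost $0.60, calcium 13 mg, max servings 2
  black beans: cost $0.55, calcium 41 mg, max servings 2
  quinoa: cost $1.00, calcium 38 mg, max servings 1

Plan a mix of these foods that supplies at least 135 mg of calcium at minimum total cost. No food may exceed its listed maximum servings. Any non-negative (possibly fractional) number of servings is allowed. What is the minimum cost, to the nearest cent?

$1.06

Cost per mg of calcium: sunflower seeds $0.0065, black beans $0.0134, quinoa $0.0263, pasta $0.0462.
Take 2 servings of sunflower seeds: +108.0 mg calcium for $0.70 (total $0.70, still need 27.0 mg).
Take 0.6585 servings of black beans: +27.0 mg calcium for $0.36 (total $1.06, still need 0.0 mg).
Filling from the cheapest source first is optimal under one linear minimum: $1.06.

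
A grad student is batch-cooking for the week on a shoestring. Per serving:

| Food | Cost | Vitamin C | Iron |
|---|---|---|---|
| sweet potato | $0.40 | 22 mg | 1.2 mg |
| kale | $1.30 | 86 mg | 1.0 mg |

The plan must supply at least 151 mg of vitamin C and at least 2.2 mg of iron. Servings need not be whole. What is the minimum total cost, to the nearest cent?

Compare the cost at each extreme point of the feasible region.
sweet potato only: max(151/22, 2.2/1.2) = 6.864 servings → $2.75.
kale only: max(151/86, 2.2/1.0) = 2.2 servings → $2.86.
sweet potato + kale with both tight: 0.4704 servings and 1.635 servings → $2.31.
Cheapest feasible corner: $2.31.

$2.31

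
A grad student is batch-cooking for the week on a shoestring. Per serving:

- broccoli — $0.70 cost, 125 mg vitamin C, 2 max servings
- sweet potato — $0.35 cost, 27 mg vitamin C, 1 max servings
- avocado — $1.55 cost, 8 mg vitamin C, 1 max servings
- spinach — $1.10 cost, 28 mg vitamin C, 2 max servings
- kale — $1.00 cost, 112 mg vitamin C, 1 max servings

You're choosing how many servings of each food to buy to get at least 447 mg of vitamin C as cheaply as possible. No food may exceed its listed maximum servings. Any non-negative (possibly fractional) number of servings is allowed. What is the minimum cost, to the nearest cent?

Cost per mg of vitamin C: broccoli $0.0056, kale $0.0089, sweet potato $0.0130, spinach $0.0393, avocado $0.1938.
Take 2 servings of broccoli: +250.0 mg vitamin C for $1.40 (total $1.40, still need 197.0 mg).
Take 1 serving of kale: +112.0 mg vitamin C for $1.00 (total $2.40, still need 85.0 mg).
Take 1 serving of sweet potato: +27.0 mg vitamin C for $0.35 (total $2.75, still need 58.0 mg).
Take 2 servings of spinach: +56.0 mg vitamin C for $2.20 (total $4.95, still need 2.0 mg).
Take 0.25 servings of avocado: +2.0 mg vitamin C for $0.39 (total $5.34, still need 0.0 mg).
Filling from the cheapest source first is optimal under one linear minimum: $5.34.

$5.34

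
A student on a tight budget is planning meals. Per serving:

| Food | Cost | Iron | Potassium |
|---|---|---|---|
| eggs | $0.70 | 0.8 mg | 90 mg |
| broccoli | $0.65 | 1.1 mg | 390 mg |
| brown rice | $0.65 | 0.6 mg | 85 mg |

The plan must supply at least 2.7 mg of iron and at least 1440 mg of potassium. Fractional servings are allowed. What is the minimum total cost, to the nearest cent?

With two linear requirements the optimum uses one or two foods; enumerate the corners.
eggs only: max(2.7/0.8, 1440/90) = 16 servings → $11.20.
broccoli only: max(2.7/1.1, 1440/390) = 3.692 servings → $2.40.
brown rice only: max(2.7/0.6, 1440/85) = 16.94 servings → $11.01.
eggs + broccoli: the both-tight solution has a negative serving — not a feasible corner.
eggs + brown rice: intersection lies outside the first quadrant.
broccoli + brown rice: intersection lies outside the first quadrant.
So the least-cost plan costs $2.40.

$2.40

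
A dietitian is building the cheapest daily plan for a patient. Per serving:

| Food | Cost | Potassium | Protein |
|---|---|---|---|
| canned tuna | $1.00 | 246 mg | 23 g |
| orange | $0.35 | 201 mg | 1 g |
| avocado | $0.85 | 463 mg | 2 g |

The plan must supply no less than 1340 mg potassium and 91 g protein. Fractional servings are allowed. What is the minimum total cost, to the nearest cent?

For a min-cost LP with two ≥-constraints, a basic feasible solution has at most two positive variables.
canned tuna only: max(1340/246, 91/23) = 5.447 servings → $5.45.
orange only: max(1340/201, 91/1) = 91 servings → $31.85.
avocado only: max(1340/463, 91/2) = 45.5 servings → $38.67.
canned tuna + orange with both tight: 3.873 servings and 1.927 servings → $4.55.
canned tuna + avocado with both tight: 3.884 servings and 0.8304 servings → $4.59.
orange + avocado: the both-tight solution has a negative serving — not a feasible corner.
So the least-cost plan costs $4.55.

$4.55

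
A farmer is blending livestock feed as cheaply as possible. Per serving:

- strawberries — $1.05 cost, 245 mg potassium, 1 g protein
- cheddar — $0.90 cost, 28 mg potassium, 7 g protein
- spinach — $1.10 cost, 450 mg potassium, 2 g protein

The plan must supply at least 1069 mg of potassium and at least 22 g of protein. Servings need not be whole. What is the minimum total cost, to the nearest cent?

$4.70

For a min-cost LP with two ≥-constraints, a basic feasible solution has at most two positive variables.
strawberries only: max(1069/245, 22/1) = 22 servings → $23.10.
cheddar only: max(1069/28, 22/7) = 38.18 servings → $34.36.
spinach only: max(1069/450, 22/2) = 11 servings → $12.10.
strawberries + cheddar with both tight: 4.071 servings and 2.561 servings → $6.58.
strawberries + spinach with both targets exact would need a negative amount; discard.
cheddar + spinach with both tight: 2.509 servings and 2.219 servings → $4.70.
The minimum over all feasible corners is $4.70.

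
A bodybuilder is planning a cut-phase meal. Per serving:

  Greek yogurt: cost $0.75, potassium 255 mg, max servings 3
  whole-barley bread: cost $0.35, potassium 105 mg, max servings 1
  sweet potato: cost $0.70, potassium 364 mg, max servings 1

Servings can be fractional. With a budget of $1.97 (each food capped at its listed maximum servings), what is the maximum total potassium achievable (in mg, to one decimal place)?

Potassium per dollar: sweet potato 520, Greek yogurt 340, whole-barley bread 300.
Take 1 serving of sweet potato: spends $0.70, +364.0 mg potassium (running total 364.0 mg).
Take 1.693 servings of Greek yogurt: spends $1.27, +431.8 mg potassium (running total 795.8 mg).
Filling greedily by potassium-per-dollar is optimal for one linear limit, giving 795.8 mg.

795.8 mg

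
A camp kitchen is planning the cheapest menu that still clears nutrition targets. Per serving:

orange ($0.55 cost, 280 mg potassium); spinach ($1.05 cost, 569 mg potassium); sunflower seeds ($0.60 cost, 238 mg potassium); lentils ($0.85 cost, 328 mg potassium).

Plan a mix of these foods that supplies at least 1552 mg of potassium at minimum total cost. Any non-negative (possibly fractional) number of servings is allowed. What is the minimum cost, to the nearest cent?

Cost per mg of potassium: spinach $0.0018, orange $0.0020, sunflower seeds $0.0025, lentils $0.0026.
With no serving limits, use only spinach: 1552 mg / 569 mg = 2.728 servings × $1.05 = $2.86.

$2.86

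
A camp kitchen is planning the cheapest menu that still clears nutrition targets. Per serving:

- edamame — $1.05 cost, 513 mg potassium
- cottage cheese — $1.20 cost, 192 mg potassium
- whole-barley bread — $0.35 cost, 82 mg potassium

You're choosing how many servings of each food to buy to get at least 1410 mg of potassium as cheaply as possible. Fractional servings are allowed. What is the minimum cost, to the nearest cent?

$2.89

Cost per mg of potassium: edamame $0.0020, whole-barley bread $0.0043, cottage cheese $0.0063.
With no serving limits, use only edamame: 1410 mg / 513 mg = 2.749 servings × $1.05 = $2.89.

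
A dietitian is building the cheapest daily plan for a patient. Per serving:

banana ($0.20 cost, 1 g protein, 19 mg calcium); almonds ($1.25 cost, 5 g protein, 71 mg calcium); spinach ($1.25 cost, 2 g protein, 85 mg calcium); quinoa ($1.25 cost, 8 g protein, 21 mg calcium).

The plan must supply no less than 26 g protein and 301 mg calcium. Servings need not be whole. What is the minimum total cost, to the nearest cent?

With two linear requirements the optimum uses one or two foods; enumerate the corners.
banana only: max(26/1, 301/19) = 26 servings → $5.20.
almonds only: max(26/5, 301/71) = 5.2 servings → $6.50.
spinach only: max(26/2, 301/85) = 13 servings → $16.25.
quinoa only: max(26/8, 301/21) = 14.33 servings → $17.92.
banana + almonds: intersection lies outside the first quadrant.
banana + spinach with both targets exact would need a negative amount; discard.
banana + quinoa with both tight: 14.21 servings and 1.473 servings → $4.68.
almonds + spinach: intersection lies outside the first quadrant.
almonds + quinoa with both tight: 4.022 servings and 0.7365 servings → $5.95.
spinach + quinoa with both tight: 2.918 servings and 2.52 servings → $6.80.
The minimum over all feasible corners is $4.68.

$4.68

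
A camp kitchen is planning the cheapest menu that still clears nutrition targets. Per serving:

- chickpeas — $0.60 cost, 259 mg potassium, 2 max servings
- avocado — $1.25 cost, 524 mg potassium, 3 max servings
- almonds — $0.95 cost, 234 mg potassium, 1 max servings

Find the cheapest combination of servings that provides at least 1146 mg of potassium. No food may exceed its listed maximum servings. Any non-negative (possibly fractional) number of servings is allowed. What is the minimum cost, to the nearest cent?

Cost per mg of potassium: chickpeas $0.0023, avocado $0.0024, almonds $0.0041.
Take 2 servings of chickpeas: +518.0 mg potassium for $1.20 (total $1.20, still need 628.0 mg).
Take 1.198 servings of avocado: +628.0 mg potassium for $1.50 (total $2.70, still need 0.0 mg).
Greedy by cheapest-per-mg is optimal for a single linear constraint, so the minimum cost is $2.70.

$2.70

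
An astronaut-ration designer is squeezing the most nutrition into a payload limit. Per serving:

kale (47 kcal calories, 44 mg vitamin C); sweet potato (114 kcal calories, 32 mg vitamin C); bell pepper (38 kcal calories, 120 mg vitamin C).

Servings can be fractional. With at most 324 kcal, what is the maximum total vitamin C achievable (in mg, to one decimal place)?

Vitamin C per kcal: bell pepper 3.158, kale 0.9362, sweet potato 0.2807.
With no serving limits, spend the whole calories allowance on bell pepper: 324 kcal / 38 kcal × 120 mg = 1023.2 mg.

1023.2 mg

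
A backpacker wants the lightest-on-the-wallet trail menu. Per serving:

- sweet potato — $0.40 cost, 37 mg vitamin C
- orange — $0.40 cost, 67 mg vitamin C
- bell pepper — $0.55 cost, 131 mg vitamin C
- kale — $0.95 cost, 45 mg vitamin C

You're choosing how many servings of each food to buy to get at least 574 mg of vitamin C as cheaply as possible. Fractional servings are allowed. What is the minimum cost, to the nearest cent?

Cost per mg of vitamin C: bell pepper $0.0042, orange $0.0060, sweet potato $0.0108, kale $0.0211.
With no serving limits, use only bell pepper: 574 mg / 131 mg = 4.382 servings × $0.55 = $2.41.

$2.41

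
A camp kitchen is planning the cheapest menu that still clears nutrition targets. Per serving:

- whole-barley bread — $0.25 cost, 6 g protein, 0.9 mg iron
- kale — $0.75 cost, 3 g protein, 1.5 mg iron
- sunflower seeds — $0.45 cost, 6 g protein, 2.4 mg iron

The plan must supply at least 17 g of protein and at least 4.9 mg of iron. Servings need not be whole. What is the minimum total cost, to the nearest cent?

$1.02

An LP optimum is at a vertex; with two nutrient constraints at most two foods are used. Check each candidate.
whole-barley bread only: max(17/6, 4.9/0.9) = 5.444 servings → $1.36.
kale only: max(17/3, 4.9/1.5) = 5.667 servings → $4.25.
sunflower seeds only: max(17/6, 4.9/2.4) = 2.833 servings → $1.27.
whole-barley bread + kale with both tight: 1.714 servings and 2.238 servings → $2.11.
whole-barley bread + sunflower seeds with both tight: 1.267 servings and 1.567 servings → $1.02.
kale + sunflower seeds: the both-tight solution has a negative serving — not a feasible corner.
Cheapest feasible corner: $1.02.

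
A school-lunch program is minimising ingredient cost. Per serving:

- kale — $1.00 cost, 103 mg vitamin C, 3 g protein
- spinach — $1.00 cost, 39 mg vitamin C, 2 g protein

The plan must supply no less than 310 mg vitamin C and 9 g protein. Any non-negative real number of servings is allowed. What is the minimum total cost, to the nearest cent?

The cheapest plan sits at a corner of the feasible region — with two constraints it uses at most two foods.
kale only: max(310/103, 9/3) = 3.01 servings → $3.01.
spinach only: max(310/39, 9/2) = 7.949 servings → $7.95.
kale + spinach: the both-tight solution has a negative serving — not a feasible corner.
The minimum over all feasible corners is $3.01.

$3.01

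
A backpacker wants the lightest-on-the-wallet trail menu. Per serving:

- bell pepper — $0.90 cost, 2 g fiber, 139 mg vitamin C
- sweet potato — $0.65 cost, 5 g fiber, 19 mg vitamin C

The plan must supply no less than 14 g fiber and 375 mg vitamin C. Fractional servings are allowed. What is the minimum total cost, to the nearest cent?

$3.39

Check every corner: each single food scaled to meet both minima, and each pair solved so both constraints bind.
bell pepper only: max(14/2, 375/139) = 7 servings → $6.30.
sweet potato only: max(14/5, 375/19) = 19.74 servings → $12.83.
bell pepper + sweet potato with both tight: 2.449 servings and 1.82 servings → $3.39.
So the least-cost plan costs $3.39.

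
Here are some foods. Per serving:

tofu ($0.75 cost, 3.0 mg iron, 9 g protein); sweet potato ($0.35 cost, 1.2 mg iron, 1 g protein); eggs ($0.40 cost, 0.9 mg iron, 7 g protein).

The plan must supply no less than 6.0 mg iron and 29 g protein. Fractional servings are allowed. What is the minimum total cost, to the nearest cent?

Minimising a linear cost over {iron ≥ 6.0, protein ≥ 29, servings ≥ 0} — the optimum is at a vertex, using one or two foods.
tofu only: max(6.0/3.0, 29/9) = 3.222 servings → $2.42.
sweet potato only: max(6.0/1.2, 29/1) = 29 servings → $10.15.
eggs only: max(6.0/0.9, 29/7) = 6.667 servings → $2.67.
tofu + sweet potato: the both-tight solution has a negative serving — not a feasible corner.
tofu + eggs with both tight: 1.233 servings and 2.558 servings → $1.95.
sweet potato + eggs with both tight: 2.12 servings and 3.84 servings → $2.28.
The minimum over all feasible corners is $1.95.

$1.95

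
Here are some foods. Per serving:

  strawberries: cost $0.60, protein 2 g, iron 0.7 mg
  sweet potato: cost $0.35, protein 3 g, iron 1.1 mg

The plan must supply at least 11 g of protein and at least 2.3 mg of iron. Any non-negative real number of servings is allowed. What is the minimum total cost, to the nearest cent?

strawberries only: max(11/2, 2.3/0.7) = 5.5 servings → $3.30.
sweet potato only: max(11/3, 2.3/1.1) = 3.667 servings → $1.28.
strawberries + sweet potato with both targets exact would need a negative amount; discard.
Cheapest feasible corner: $1.28.

$1.28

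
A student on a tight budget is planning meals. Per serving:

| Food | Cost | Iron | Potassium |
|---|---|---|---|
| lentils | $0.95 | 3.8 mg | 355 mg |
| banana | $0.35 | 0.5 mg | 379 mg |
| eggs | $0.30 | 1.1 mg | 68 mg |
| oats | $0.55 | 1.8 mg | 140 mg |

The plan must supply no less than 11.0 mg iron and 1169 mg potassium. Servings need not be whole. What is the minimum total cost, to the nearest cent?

With two linear requirements the optimum uses one or two foods; enumerate the corners.
lentils only: max(11.0/3.8, 1169/355) = 3.293 servings → $3.13.
banana only: max(11.0/0.5, 1169/379) = 22 servings → $7.70.
eggs only: max(11.0/1.1, 1169/68) = 17.19 servings → $5.16.
oats only: max(11.0/1.8, 1169/140) = 8.35 servings → $4.59.
lentils + banana with both tight: 2.839 servings and 0.4254 servings → $2.85.
lentils + eggs: the both-tight solution has a negative serving — not a feasible corner.
lentils + oats: the both-tight solution has a negative serving — not a feasible corner.
banana + eggs with both tight: 1.405 servings and 9.361 servings → $3.30.
banana + oats with both tight: 0.9216 servings and 5.855 servings → $3.54.
eggs + oats with both targets exact would need a negative amount; discard.
The minimum over all feasible corners is $2.85.

$2.85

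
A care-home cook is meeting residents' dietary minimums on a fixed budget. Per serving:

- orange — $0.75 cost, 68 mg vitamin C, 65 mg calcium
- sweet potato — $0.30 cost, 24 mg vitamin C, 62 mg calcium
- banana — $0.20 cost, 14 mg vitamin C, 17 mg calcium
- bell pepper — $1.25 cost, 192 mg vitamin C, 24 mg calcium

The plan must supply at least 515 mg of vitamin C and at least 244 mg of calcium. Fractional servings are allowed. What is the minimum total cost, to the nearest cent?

$3.79

An LP optimum is at a vertex; with two nutrient constraints at most two foods are used. Check each candidate.
orange only: max(515/68, 244/65) = 7.574 servings → $5.68.
sweet potato only: max(515/24, 244/62) = 21.46 servings → $6.44.
banana only: max(515/14, 244/17) = 36.79 servings → $7.36.
bell pepper only: max(515/192, 244/24) = 10.17 servings → $12.71.
orange + sweet potato with both targets exact would need a negative amount; discard.
orange + banana with both targets exact would need a negative amount; discard.
orange + bell pepper with both tight: 3.179 servings and 1.556 servings → $4.33.
sweet potato + banana with both targets exact would need a negative amount; discard.
sweet potato + bell pepper with both tight: 3.044 servings and 2.302 servings → $3.79.
banana + bell pepper with both tight: 11.78 servings and 1.823 servings → $4.64.
So the least-cost plan costs $3.79.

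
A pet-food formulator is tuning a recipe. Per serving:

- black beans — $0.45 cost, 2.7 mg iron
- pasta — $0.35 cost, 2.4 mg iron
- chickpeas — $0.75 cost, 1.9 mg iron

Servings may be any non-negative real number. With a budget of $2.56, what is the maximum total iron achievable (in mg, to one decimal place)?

Iron per dollar: pasta 6.857, black beans 6, chickpeas 2.533.
With no serving limits, spend the whole cost allowance on pasta: $2.56 / $0.35 × 2.4 mg = 17.6 mg.

17.6 mg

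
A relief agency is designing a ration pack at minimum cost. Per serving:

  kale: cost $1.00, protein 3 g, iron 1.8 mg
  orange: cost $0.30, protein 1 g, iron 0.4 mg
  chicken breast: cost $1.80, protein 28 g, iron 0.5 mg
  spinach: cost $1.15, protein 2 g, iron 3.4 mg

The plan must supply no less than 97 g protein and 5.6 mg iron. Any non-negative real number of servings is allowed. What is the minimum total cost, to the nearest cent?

For a min-cost LP with two ≥-constraints, a basic feasible solution has at most two positive variables.
kale only: max(97/3, 5.6/1.8) = 32.33 servings → $32.33.
orange only: max(97/1, 5.6/0.4) = 97 servings → $29.10.
chicken breast only: max(97/28, 5.6/0.5) = 11.2 servings → $20.16.
spinach only: max(97/2, 5.6/3.4) = 48.5 servings → $55.77.
kale + orange: intersection lies outside the first quadrant.
kale + chicken breast with both tight: 2.215 servings and 3.227 servings → $8.02.
kale + spinach: intersection lies outside the first quadrant.
orange + chicken breast with both tight: 10.12 servings and 3.103 servings → $8.62.
orange + spinach with both targets exact would need a negative amount; discard.
chicken breast + spinach with both tight: 3.382 servings and 1.15 servings → $7.41.
Cheapest feasible corner: $7.41.

$7.41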